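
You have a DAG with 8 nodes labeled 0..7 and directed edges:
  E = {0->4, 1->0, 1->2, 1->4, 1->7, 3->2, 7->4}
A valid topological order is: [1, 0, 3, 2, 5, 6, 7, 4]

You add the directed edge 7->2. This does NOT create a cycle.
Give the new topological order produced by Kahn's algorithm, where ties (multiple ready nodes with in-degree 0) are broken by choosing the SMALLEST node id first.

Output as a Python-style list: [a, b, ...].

Old toposort: [1, 0, 3, 2, 5, 6, 7, 4]
Added edge: 7->2
Position of 7 (6) > position of 2 (3). Must reorder: 7 must now come before 2.
Run Kahn's algorithm (break ties by smallest node id):
  initial in-degrees: [1, 0, 3, 0, 3, 0, 0, 1]
  ready (indeg=0): [1, 3, 5, 6]
  pop 1: indeg[0]->0; indeg[2]->2; indeg[4]->2; indeg[7]->0 | ready=[0, 3, 5, 6, 7] | order so far=[1]
  pop 0: indeg[4]->1 | ready=[3, 5, 6, 7] | order so far=[1, 0]
  pop 3: indeg[2]->1 | ready=[5, 6, 7] | order so far=[1, 0, 3]
  pop 5: no out-edges | ready=[6, 7] | order so far=[1, 0, 3, 5]
  pop 6: no out-edges | ready=[7] | order so far=[1, 0, 3, 5, 6]
  pop 7: indeg[2]->0; indeg[4]->0 | ready=[2, 4] | order so far=[1, 0, 3, 5, 6, 7]
  pop 2: no out-edges | ready=[4] | order so far=[1, 0, 3, 5, 6, 7, 2]
  pop 4: no out-edges | ready=[] | order so far=[1, 0, 3, 5, 6, 7, 2, 4]
  Result: [1, 0, 3, 5, 6, 7, 2, 4]

Answer: [1, 0, 3, 5, 6, 7, 2, 4]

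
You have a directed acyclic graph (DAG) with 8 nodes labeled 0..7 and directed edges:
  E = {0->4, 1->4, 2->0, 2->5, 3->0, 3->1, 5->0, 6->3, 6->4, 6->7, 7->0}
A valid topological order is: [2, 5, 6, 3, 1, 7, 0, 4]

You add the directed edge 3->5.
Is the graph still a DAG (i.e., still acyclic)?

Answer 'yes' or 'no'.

Given toposort: [2, 5, 6, 3, 1, 7, 0, 4]
Position of 3: index 3; position of 5: index 1
New edge 3->5: backward (u after v in old order)
Backward edge: old toposort is now invalid. Check if this creates a cycle.
Does 5 already reach 3? Reachable from 5: [0, 4, 5]. NO -> still a DAG (reorder needed).
Still a DAG? yes

Answer: yes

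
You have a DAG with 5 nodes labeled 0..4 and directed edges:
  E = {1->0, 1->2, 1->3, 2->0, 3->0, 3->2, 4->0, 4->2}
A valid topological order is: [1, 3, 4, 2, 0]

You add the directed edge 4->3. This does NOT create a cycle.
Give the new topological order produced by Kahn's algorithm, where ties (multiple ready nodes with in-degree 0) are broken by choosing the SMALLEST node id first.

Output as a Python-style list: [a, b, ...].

Old toposort: [1, 3, 4, 2, 0]
Added edge: 4->3
Position of 4 (2) > position of 3 (1). Must reorder: 4 must now come before 3.
Run Kahn's algorithm (break ties by smallest node id):
  initial in-degrees: [4, 0, 3, 2, 0]
  ready (indeg=0): [1, 4]
  pop 1: indeg[0]->3; indeg[2]->2; indeg[3]->1 | ready=[4] | order so far=[1]
  pop 4: indeg[0]->2; indeg[2]->1; indeg[3]->0 | ready=[3] | order so far=[1, 4]
  pop 3: indeg[0]->1; indeg[2]->0 | ready=[2] | order so far=[1, 4, 3]
  pop 2: indeg[0]->0 | ready=[0] | order so far=[1, 4, 3, 2]
  pop 0: no out-edges | ready=[] | order so far=[1, 4, 3, 2, 0]
  Result: [1, 4, 3, 2, 0]

Answer: [1, 4, 3, 2, 0]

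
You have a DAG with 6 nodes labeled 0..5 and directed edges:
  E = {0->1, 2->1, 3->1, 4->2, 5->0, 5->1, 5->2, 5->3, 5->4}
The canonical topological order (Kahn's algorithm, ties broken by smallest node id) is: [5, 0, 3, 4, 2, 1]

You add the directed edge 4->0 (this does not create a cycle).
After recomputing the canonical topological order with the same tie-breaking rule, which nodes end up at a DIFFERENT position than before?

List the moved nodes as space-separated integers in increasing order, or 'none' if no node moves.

Answer: 0 3 4

Derivation:
Old toposort: [5, 0, 3, 4, 2, 1]
Added edge 4->0
Recompute Kahn (smallest-id tiebreak):
  initial in-degrees: [2, 4, 2, 1, 1, 0]
  ready (indeg=0): [5]
  pop 5: indeg[0]->1; indeg[1]->3; indeg[2]->1; indeg[3]->0; indeg[4]->0 | ready=[3, 4] | order so far=[5]
  pop 3: indeg[1]->2 | ready=[4] | order so far=[5, 3]
  pop 4: indeg[0]->0; indeg[2]->0 | ready=[0, 2] | order so far=[5, 3, 4]
  pop 0: indeg[1]->1 | ready=[2] | order so far=[5, 3, 4, 0]
  pop 2: indeg[1]->0 | ready=[1] | order so far=[5, 3, 4, 0, 2]
  pop 1: no out-edges | ready=[] | order so far=[5, 3, 4, 0, 2, 1]
New canonical toposort: [5, 3, 4, 0, 2, 1]
Compare positions:
  Node 0: index 1 -> 3 (moved)
  Node 1: index 5 -> 5 (same)
  Node 2: index 4 -> 4 (same)
  Node 3: index 2 -> 1 (moved)
  Node 4: index 3 -> 2 (moved)
  Node 5: index 0 -> 0 (same)
Nodes that changed position: 0 3 4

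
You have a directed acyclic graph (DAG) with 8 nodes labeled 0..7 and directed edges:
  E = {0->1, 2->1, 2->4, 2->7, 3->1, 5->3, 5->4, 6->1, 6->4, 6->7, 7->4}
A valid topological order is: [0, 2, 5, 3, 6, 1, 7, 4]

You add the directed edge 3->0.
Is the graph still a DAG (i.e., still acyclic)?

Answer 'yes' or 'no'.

Given toposort: [0, 2, 5, 3, 6, 1, 7, 4]
Position of 3: index 3; position of 0: index 0
New edge 3->0: backward (u after v in old order)
Backward edge: old toposort is now invalid. Check if this creates a cycle.
Does 0 already reach 3? Reachable from 0: [0, 1]. NO -> still a DAG (reorder needed).
Still a DAG? yes

Answer: yes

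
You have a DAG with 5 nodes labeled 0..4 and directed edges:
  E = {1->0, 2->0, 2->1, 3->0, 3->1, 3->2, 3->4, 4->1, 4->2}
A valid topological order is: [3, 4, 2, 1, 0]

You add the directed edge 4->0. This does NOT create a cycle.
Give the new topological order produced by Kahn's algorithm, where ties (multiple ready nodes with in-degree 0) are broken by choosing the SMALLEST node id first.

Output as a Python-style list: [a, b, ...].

Answer: [3, 4, 2, 1, 0]

Derivation:
Old toposort: [3, 4, 2, 1, 0]
Added edge: 4->0
Position of 4 (1) < position of 0 (4). Old order still valid.
Run Kahn's algorithm (break ties by smallest node id):
  initial in-degrees: [4, 3, 2, 0, 1]
  ready (indeg=0): [3]
  pop 3: indeg[0]->3; indeg[1]->2; indeg[2]->1; indeg[4]->0 | ready=[4] | order so far=[3]
  pop 4: indeg[0]->2; indeg[1]->1; indeg[2]->0 | ready=[2] | order so far=[3, 4]
  pop 2: indeg[0]->1; indeg[1]->0 | ready=[1] | order so far=[3, 4, 2]
  pop 1: indeg[0]->0 | ready=[0] | order so far=[3, 4, 2, 1]
  pop 0: no out-edges | ready=[] | order so far=[3, 4, 2, 1, 0]
  Result: [3, 4, 2, 1, 0]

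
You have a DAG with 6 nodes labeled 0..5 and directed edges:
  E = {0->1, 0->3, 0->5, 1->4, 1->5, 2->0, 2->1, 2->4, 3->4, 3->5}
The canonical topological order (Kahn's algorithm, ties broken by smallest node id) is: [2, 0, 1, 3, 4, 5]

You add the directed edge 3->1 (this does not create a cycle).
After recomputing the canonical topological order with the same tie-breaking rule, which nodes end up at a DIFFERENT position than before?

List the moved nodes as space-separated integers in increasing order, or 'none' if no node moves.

Old toposort: [2, 0, 1, 3, 4, 5]
Added edge 3->1
Recompute Kahn (smallest-id tiebreak):
  initial in-degrees: [1, 3, 0, 1, 3, 3]
  ready (indeg=0): [2]
  pop 2: indeg[0]->0; indeg[1]->2; indeg[4]->2 | ready=[0] | order so far=[2]
  pop 0: indeg[1]->1; indeg[3]->0; indeg[5]->2 | ready=[3] | order so far=[2, 0]
  pop 3: indeg[1]->0; indeg[4]->1; indeg[5]->1 | ready=[1] | order so far=[2, 0, 3]
  pop 1: indeg[4]->0; indeg[5]->0 | ready=[4, 5] | order so far=[2, 0, 3, 1]
  pop 4: no out-edges | ready=[5] | order so far=[2, 0, 3, 1, 4]
  pop 5: no out-edges | ready=[] | order so far=[2, 0, 3, 1, 4, 5]
New canonical toposort: [2, 0, 3, 1, 4, 5]
Compare positions:
  Node 0: index 1 -> 1 (same)
  Node 1: index 2 -> 3 (moved)
  Node 2: index 0 -> 0 (same)
  Node 3: index 3 -> 2 (moved)
  Node 4: index 4 -> 4 (same)
  Node 5: index 5 -> 5 (same)
Nodes that changed position: 1 3

Answer: 1 3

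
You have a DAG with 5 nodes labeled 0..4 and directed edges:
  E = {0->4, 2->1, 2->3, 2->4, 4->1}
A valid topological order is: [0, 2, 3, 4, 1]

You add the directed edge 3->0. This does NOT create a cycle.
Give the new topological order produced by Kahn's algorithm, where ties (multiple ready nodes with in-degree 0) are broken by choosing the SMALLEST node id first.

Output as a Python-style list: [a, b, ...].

Answer: [2, 3, 0, 4, 1]

Derivation:
Old toposort: [0, 2, 3, 4, 1]
Added edge: 3->0
Position of 3 (2) > position of 0 (0). Must reorder: 3 must now come before 0.
Run Kahn's algorithm (break ties by smallest node id):
  initial in-degrees: [1, 2, 0, 1, 2]
  ready (indeg=0): [2]
  pop 2: indeg[1]->1; indeg[3]->0; indeg[4]->1 | ready=[3] | order so far=[2]
  pop 3: indeg[0]->0 | ready=[0] | order so far=[2, 3]
  pop 0: indeg[4]->0 | ready=[4] | order so far=[2, 3, 0]
  pop 4: indeg[1]->0 | ready=[1] | order so far=[2, 3, 0, 4]
  pop 1: no out-edges | ready=[] | order so far=[2, 3, 0, 4, 1]
  Result: [2, 3, 0, 4, 1]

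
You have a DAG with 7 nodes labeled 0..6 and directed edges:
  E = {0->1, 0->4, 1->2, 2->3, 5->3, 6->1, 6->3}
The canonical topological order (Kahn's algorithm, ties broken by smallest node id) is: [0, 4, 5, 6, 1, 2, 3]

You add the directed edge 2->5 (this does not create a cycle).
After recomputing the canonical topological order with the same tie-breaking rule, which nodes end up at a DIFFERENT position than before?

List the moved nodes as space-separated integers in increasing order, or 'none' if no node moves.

Old toposort: [0, 4, 5, 6, 1, 2, 3]
Added edge 2->5
Recompute Kahn (smallest-id tiebreak):
  initial in-degrees: [0, 2, 1, 3, 1, 1, 0]
  ready (indeg=0): [0, 6]
  pop 0: indeg[1]->1; indeg[4]->0 | ready=[4, 6] | order so far=[0]
  pop 4: no out-edges | ready=[6] | order so far=[0, 4]
  pop 6: indeg[1]->0; indeg[3]->2 | ready=[1] | order so far=[0, 4, 6]
  pop 1: indeg[2]->0 | ready=[2] | order so far=[0, 4, 6, 1]
  pop 2: indeg[3]->1; indeg[5]->0 | ready=[5] | order so far=[0, 4, 6, 1, 2]
  pop 5: indeg[3]->0 | ready=[3] | order so far=[0, 4, 6, 1, 2, 5]
  pop 3: no out-edges | ready=[] | order so far=[0, 4, 6, 1, 2, 5, 3]
New canonical toposort: [0, 4, 6, 1, 2, 5, 3]
Compare positions:
  Node 0: index 0 -> 0 (same)
  Node 1: index 4 -> 3 (moved)
  Node 2: index 5 -> 4 (moved)
  Node 3: index 6 -> 6 (same)
  Node 4: index 1 -> 1 (same)
  Node 5: index 2 -> 5 (moved)
  Node 6: index 3 -> 2 (moved)
Nodes that changed position: 1 2 5 6

Answer: 1 2 5 6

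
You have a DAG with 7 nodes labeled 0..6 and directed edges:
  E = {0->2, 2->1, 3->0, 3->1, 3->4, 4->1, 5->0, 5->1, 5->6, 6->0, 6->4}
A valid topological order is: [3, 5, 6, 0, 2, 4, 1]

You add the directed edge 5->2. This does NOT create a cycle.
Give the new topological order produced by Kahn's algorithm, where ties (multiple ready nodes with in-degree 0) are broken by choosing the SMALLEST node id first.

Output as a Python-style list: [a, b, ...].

Old toposort: [3, 5, 6, 0, 2, 4, 1]
Added edge: 5->2
Position of 5 (1) < position of 2 (4). Old order still valid.
Run Kahn's algorithm (break ties by smallest node id):
  initial in-degrees: [3, 4, 2, 0, 2, 0, 1]
  ready (indeg=0): [3, 5]
  pop 3: indeg[0]->2; indeg[1]->3; indeg[4]->1 | ready=[5] | order so far=[3]
  pop 5: indeg[0]->1; indeg[1]->2; indeg[2]->1; indeg[6]->0 | ready=[6] | order so far=[3, 5]
  pop 6: indeg[0]->0; indeg[4]->0 | ready=[0, 4] | order so far=[3, 5, 6]
  pop 0: indeg[2]->0 | ready=[2, 4] | order so far=[3, 5, 6, 0]
  pop 2: indeg[1]->1 | ready=[4] | order so far=[3, 5, 6, 0, 2]
  pop 4: indeg[1]->0 | ready=[1] | order so far=[3, 5, 6, 0, 2, 4]
  pop 1: no out-edges | ready=[] | order so far=[3, 5, 6, 0, 2, 4, 1]
  Result: [3, 5, 6, 0, 2, 4, 1]

Answer: [3, 5, 6, 0, 2, 4, 1]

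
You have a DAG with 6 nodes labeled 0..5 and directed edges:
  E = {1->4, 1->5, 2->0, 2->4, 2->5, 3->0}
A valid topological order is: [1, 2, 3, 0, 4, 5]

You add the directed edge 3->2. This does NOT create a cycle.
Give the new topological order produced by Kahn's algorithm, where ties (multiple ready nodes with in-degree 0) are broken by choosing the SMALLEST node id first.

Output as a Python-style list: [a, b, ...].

Answer: [1, 3, 2, 0, 4, 5]

Derivation:
Old toposort: [1, 2, 3, 0, 4, 5]
Added edge: 3->2
Position of 3 (2) > position of 2 (1). Must reorder: 3 must now come before 2.
Run Kahn's algorithm (break ties by smallest node id):
  initial in-degrees: [2, 0, 1, 0, 2, 2]
  ready (indeg=0): [1, 3]
  pop 1: indeg[4]->1; indeg[5]->1 | ready=[3] | order so far=[1]
  pop 3: indeg[0]->1; indeg[2]->0 | ready=[2] | order so far=[1, 3]
  pop 2: indeg[0]->0; indeg[4]->0; indeg[5]->0 | ready=[0, 4, 5] | order so far=[1, 3, 2]
  pop 0: no out-edges | ready=[4, 5] | order so far=[1, 3, 2, 0]
  pop 4: no out-edges | ready=[5] | order so far=[1, 3, 2, 0, 4]
  pop 5: no out-edges | ready=[] | order so far=[1, 3, 2, 0, 4, 5]
  Result: [1, 3, 2, 0, 4, 5]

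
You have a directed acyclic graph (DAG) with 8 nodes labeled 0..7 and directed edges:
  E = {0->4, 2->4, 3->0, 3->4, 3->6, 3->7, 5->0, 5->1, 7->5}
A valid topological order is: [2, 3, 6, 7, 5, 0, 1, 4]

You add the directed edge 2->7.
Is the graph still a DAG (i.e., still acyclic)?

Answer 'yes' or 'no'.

Answer: yes

Derivation:
Given toposort: [2, 3, 6, 7, 5, 0, 1, 4]
Position of 2: index 0; position of 7: index 3
New edge 2->7: forward
Forward edge: respects the existing order. Still a DAG, same toposort still valid.
Still a DAG? yes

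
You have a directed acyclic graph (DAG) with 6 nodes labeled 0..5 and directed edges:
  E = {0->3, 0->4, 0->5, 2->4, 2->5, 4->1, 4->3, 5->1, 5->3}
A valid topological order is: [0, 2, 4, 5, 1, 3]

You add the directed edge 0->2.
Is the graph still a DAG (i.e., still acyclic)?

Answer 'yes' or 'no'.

Given toposort: [0, 2, 4, 5, 1, 3]
Position of 0: index 0; position of 2: index 1
New edge 0->2: forward
Forward edge: respects the existing order. Still a DAG, same toposort still valid.
Still a DAG? yes

Answer: yes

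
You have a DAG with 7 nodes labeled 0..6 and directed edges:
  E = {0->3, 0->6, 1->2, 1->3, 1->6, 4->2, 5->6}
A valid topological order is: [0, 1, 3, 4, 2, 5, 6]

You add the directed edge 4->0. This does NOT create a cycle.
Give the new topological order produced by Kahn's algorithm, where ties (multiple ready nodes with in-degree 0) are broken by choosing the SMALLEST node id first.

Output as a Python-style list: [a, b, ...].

Old toposort: [0, 1, 3, 4, 2, 5, 6]
Added edge: 4->0
Position of 4 (3) > position of 0 (0). Must reorder: 4 must now come before 0.
Run Kahn's algorithm (break ties by smallest node id):
  initial in-degrees: [1, 0, 2, 2, 0, 0, 3]
  ready (indeg=0): [1, 4, 5]
  pop 1: indeg[2]->1; indeg[3]->1; indeg[6]->2 | ready=[4, 5] | order so far=[1]
  pop 4: indeg[0]->0; indeg[2]->0 | ready=[0, 2, 5] | order so far=[1, 4]
  pop 0: indeg[3]->0; indeg[6]->1 | ready=[2, 3, 5] | order so far=[1, 4, 0]
  pop 2: no out-edges | ready=[3, 5] | order so far=[1, 4, 0, 2]
  pop 3: no out-edges | ready=[5] | order so far=[1, 4, 0, 2, 3]
  pop 5: indeg[6]->0 | ready=[6] | order so far=[1, 4, 0, 2, 3, 5]
  pop 6: no out-edges | ready=[] | order so far=[1, 4, 0, 2, 3, 5, 6]
  Result: [1, 4, 0, 2, 3, 5, 6]

Answer: [1, 4, 0, 2, 3, 5, 6]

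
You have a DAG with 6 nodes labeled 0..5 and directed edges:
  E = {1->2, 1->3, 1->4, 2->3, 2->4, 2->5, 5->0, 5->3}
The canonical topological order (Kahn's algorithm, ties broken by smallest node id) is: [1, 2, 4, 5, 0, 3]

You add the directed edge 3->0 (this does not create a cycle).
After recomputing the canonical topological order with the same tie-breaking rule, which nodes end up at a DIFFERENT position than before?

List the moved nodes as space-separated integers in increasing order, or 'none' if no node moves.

Old toposort: [1, 2, 4, 5, 0, 3]
Added edge 3->0
Recompute Kahn (smallest-id tiebreak):
  initial in-degrees: [2, 0, 1, 3, 2, 1]
  ready (indeg=0): [1]
  pop 1: indeg[2]->0; indeg[3]->2; indeg[4]->1 | ready=[2] | order so far=[1]
  pop 2: indeg[3]->1; indeg[4]->0; indeg[5]->0 | ready=[4, 5] | order so far=[1, 2]
  pop 4: no out-edges | ready=[5] | order so far=[1, 2, 4]
  pop 5: indeg[0]->1; indeg[3]->0 | ready=[3] | order so far=[1, 2, 4, 5]
  pop 3: indeg[0]->0 | ready=[0] | order so far=[1, 2, 4, 5, 3]
  pop 0: no out-edges | ready=[] | order so far=[1, 2, 4, 5, 3, 0]
New canonical toposort: [1, 2, 4, 5, 3, 0]
Compare positions:
  Node 0: index 4 -> 5 (moved)
  Node 1: index 0 -> 0 (same)
  Node 2: index 1 -> 1 (same)
  Node 3: index 5 -> 4 (moved)
  Node 4: index 2 -> 2 (same)
  Node 5: index 3 -> 3 (same)
Nodes that changed position: 0 3

Answer: 0 3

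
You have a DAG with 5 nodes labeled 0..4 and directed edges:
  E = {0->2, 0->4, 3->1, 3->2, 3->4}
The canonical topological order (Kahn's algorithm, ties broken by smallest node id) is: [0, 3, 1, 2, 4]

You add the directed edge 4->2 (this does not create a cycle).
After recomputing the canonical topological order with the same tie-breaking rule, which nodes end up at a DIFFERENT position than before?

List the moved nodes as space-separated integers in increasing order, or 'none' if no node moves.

Old toposort: [0, 3, 1, 2, 4]
Added edge 4->2
Recompute Kahn (smallest-id tiebreak):
  initial in-degrees: [0, 1, 3, 0, 2]
  ready (indeg=0): [0, 3]
  pop 0: indeg[2]->2; indeg[4]->1 | ready=[3] | order so far=[0]
  pop 3: indeg[1]->0; indeg[2]->1; indeg[4]->0 | ready=[1, 4] | order so far=[0, 3]
  pop 1: no out-edges | ready=[4] | order so far=[0, 3, 1]
  pop 4: indeg[2]->0 | ready=[2] | order so far=[0, 3, 1, 4]
  pop 2: no out-edges | ready=[] | order so far=[0, 3, 1, 4, 2]
New canonical toposort: [0, 3, 1, 4, 2]
Compare positions:
  Node 0: index 0 -> 0 (same)
  Node 1: index 2 -> 2 (same)
  Node 2: index 3 -> 4 (moved)
  Node 3: index 1 -> 1 (same)
  Node 4: index 4 -> 3 (moved)
Nodes that changed position: 2 4

Answer: 2 4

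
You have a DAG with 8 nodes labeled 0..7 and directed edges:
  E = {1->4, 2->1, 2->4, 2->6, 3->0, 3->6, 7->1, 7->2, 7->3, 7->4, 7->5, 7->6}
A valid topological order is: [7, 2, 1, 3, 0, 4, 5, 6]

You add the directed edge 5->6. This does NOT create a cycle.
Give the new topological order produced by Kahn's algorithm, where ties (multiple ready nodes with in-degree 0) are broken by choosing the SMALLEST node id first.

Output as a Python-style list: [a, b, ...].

Old toposort: [7, 2, 1, 3, 0, 4, 5, 6]
Added edge: 5->6
Position of 5 (6) < position of 6 (7). Old order still valid.
Run Kahn's algorithm (break ties by smallest node id):
  initial in-degrees: [1, 2, 1, 1, 3, 1, 4, 0]
  ready (indeg=0): [7]
  pop 7: indeg[1]->1; indeg[2]->0; indeg[3]->0; indeg[4]->2; indeg[5]->0; indeg[6]->3 | ready=[2, 3, 5] | order so far=[7]
  pop 2: indeg[1]->0; indeg[4]->1; indeg[6]->2 | ready=[1, 3, 5] | order so far=[7, 2]
  pop 1: indeg[4]->0 | ready=[3, 4, 5] | order so far=[7, 2, 1]
  pop 3: indeg[0]->0; indeg[6]->1 | ready=[0, 4, 5] | order so far=[7, 2, 1, 3]
  pop 0: no out-edges | ready=[4, 5] | order so far=[7, 2, 1, 3, 0]
  pop 4: no out-edges | ready=[5] | order so far=[7, 2, 1, 3, 0, 4]
  pop 5: indeg[6]->0 | ready=[6] | order so far=[7, 2, 1, 3, 0, 4, 5]
  pop 6: no out-edges | ready=[] | order so far=[7, 2, 1, 3, 0, 4, 5, 6]
  Result: [7, 2, 1, 3, 0, 4, 5, 6]

Answer: [7, 2, 1, 3, 0, 4, 5, 6]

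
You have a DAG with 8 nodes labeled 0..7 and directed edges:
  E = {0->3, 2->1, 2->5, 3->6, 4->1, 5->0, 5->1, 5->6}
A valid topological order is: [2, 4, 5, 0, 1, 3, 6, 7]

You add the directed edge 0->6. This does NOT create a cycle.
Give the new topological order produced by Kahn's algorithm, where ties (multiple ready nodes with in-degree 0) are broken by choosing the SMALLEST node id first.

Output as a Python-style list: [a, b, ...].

Old toposort: [2, 4, 5, 0, 1, 3, 6, 7]
Added edge: 0->6
Position of 0 (3) < position of 6 (6). Old order still valid.
Run Kahn's algorithm (break ties by smallest node id):
  initial in-degrees: [1, 3, 0, 1, 0, 1, 3, 0]
  ready (indeg=0): [2, 4, 7]
  pop 2: indeg[1]->2; indeg[5]->0 | ready=[4, 5, 7] | order so far=[2]
  pop 4: indeg[1]->1 | ready=[5, 7] | order so far=[2, 4]
  pop 5: indeg[0]->0; indeg[1]->0; indeg[6]->2 | ready=[0, 1, 7] | order so far=[2, 4, 5]
  pop 0: indeg[3]->0; indeg[6]->1 | ready=[1, 3, 7] | order so far=[2, 4, 5, 0]
  pop 1: no out-edges | ready=[3, 7] | order so far=[2, 4, 5, 0, 1]
  pop 3: indeg[6]->0 | ready=[6, 7] | order so far=[2, 4, 5, 0, 1, 3]
  pop 6: no out-edges | ready=[7] | order so far=[2, 4, 5, 0, 1, 3, 6]
  pop 7: no out-edges | ready=[] | order so far=[2, 4, 5, 0, 1, 3, 6, 7]
  Result: [2, 4, 5, 0, 1, 3, 6, 7]

Answer: [2, 4, 5, 0, 1, 3, 6, 7]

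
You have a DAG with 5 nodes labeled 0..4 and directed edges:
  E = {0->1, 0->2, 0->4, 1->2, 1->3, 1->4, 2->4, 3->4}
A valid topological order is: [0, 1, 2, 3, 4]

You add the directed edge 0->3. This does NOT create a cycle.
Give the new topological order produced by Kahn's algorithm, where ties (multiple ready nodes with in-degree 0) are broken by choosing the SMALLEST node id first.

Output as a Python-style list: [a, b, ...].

Old toposort: [0, 1, 2, 3, 4]
Added edge: 0->3
Position of 0 (0) < position of 3 (3). Old order still valid.
Run Kahn's algorithm (break ties by smallest node id):
  initial in-degrees: [0, 1, 2, 2, 4]
  ready (indeg=0): [0]
  pop 0: indeg[1]->0; indeg[2]->1; indeg[3]->1; indeg[4]->3 | ready=[1] | order so far=[0]
  pop 1: indeg[2]->0; indeg[3]->0; indeg[4]->2 | ready=[2, 3] | order so far=[0, 1]
  pop 2: indeg[4]->1 | ready=[3] | order so far=[0, 1, 2]
  pop 3: indeg[4]->0 | ready=[4] | order so far=[0, 1, 2, 3]
  pop 4: no out-edges | ready=[] | order so far=[0, 1, 2, 3, 4]
  Result: [0, 1, 2, 3, 4]

Answer: [0, 1, 2, 3, 4]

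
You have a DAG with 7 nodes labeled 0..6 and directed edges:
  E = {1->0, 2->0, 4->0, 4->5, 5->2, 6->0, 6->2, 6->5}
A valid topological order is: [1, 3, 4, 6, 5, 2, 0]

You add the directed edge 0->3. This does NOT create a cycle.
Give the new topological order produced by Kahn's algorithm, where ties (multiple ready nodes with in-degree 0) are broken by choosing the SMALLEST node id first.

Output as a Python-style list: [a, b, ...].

Old toposort: [1, 3, 4, 6, 5, 2, 0]
Added edge: 0->3
Position of 0 (6) > position of 3 (1). Must reorder: 0 must now come before 3.
Run Kahn's algorithm (break ties by smallest node id):
  initial in-degrees: [4, 0, 2, 1, 0, 2, 0]
  ready (indeg=0): [1, 4, 6]
  pop 1: indeg[0]->3 | ready=[4, 6] | order so far=[1]
  pop 4: indeg[0]->2; indeg[5]->1 | ready=[6] | order so far=[1, 4]
  pop 6: indeg[0]->1; indeg[2]->1; indeg[5]->0 | ready=[5] | order so far=[1, 4, 6]
  pop 5: indeg[2]->0 | ready=[2] | order so far=[1, 4, 6, 5]
  pop 2: indeg[0]->0 | ready=[0] | order so far=[1, 4, 6, 5, 2]
  pop 0: indeg[3]->0 | ready=[3] | order so far=[1, 4, 6, 5, 2, 0]
  pop 3: no out-edges | ready=[] | order so far=[1, 4, 6, 5, 2, 0, 3]
  Result: [1, 4, 6, 5, 2, 0, 3]

Answer: [1, 4, 6, 5, 2, 0, 3]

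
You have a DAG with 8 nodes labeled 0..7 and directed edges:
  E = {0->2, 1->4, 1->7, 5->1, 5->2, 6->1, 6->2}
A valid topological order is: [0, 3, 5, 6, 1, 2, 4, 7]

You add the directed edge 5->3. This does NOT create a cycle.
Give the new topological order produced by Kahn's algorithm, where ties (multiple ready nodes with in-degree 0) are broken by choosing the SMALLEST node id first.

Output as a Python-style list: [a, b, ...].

Old toposort: [0, 3, 5, 6, 1, 2, 4, 7]
Added edge: 5->3
Position of 5 (2) > position of 3 (1). Must reorder: 5 must now come before 3.
Run Kahn's algorithm (break ties by smallest node id):
  initial in-degrees: [0, 2, 3, 1, 1, 0, 0, 1]
  ready (indeg=0): [0, 5, 6]
  pop 0: indeg[2]->2 | ready=[5, 6] | order so far=[0]
  pop 5: indeg[1]->1; indeg[2]->1; indeg[3]->0 | ready=[3, 6] | order so far=[0, 5]
  pop 3: no out-edges | ready=[6] | order so far=[0, 5, 3]
  pop 6: indeg[1]->0; indeg[2]->0 | ready=[1, 2] | order so far=[0, 5, 3, 6]
  pop 1: indeg[4]->0; indeg[7]->0 | ready=[2, 4, 7] | order so far=[0, 5, 3, 6, 1]
  pop 2: no out-edges | ready=[4, 7] | order so far=[0, 5, 3, 6, 1, 2]
  pop 4: no out-edges | ready=[7] | order so far=[0, 5, 3, 6, 1, 2, 4]
  pop 7: no out-edges | ready=[] | order so far=[0, 5, 3, 6, 1, 2, 4, 7]
  Result: [0, 5, 3, 6, 1, 2, 4, 7]

Answer: [0, 5, 3, 6, 1, 2, 4, 7]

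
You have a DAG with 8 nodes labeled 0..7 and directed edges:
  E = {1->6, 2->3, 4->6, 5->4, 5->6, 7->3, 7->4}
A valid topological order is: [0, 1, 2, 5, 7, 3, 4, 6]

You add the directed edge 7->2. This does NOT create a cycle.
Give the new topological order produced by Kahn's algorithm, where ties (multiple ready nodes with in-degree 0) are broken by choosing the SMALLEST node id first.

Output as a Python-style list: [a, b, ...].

Old toposort: [0, 1, 2, 5, 7, 3, 4, 6]
Added edge: 7->2
Position of 7 (4) > position of 2 (2). Must reorder: 7 must now come before 2.
Run Kahn's algorithm (break ties by smallest node id):
  initial in-degrees: [0, 0, 1, 2, 2, 0, 3, 0]
  ready (indeg=0): [0, 1, 5, 7]
  pop 0: no out-edges | ready=[1, 5, 7] | order so far=[0]
  pop 1: indeg[6]->2 | ready=[5, 7] | order so far=[0, 1]
  pop 5: indeg[4]->1; indeg[6]->1 | ready=[7] | order so far=[0, 1, 5]
  pop 7: indeg[2]->0; indeg[3]->1; indeg[4]->0 | ready=[2, 4] | order so far=[0, 1, 5, 7]
  pop 2: indeg[3]->0 | ready=[3, 4] | order so far=[0, 1, 5, 7, 2]
  pop 3: no out-edges | ready=[4] | order so far=[0, 1, 5, 7, 2, 3]
  pop 4: indeg[6]->0 | ready=[6] | order so far=[0, 1, 5, 7, 2, 3, 4]
  pop 6: no out-edges | ready=[] | order so far=[0, 1, 5, 7, 2, 3, 4, 6]
  Result: [0, 1, 5, 7, 2, 3, 4, 6]

Answer: [0, 1, 5, 7, 2, 3, 4, 6]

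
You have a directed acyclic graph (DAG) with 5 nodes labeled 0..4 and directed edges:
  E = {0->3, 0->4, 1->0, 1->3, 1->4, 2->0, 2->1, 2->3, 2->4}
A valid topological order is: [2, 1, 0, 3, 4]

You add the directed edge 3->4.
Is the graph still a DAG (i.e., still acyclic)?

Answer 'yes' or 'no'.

Answer: yes

Derivation:
Given toposort: [2, 1, 0, 3, 4]
Position of 3: index 3; position of 4: index 4
New edge 3->4: forward
Forward edge: respects the existing order. Still a DAG, same toposort still valid.
Still a DAG? yes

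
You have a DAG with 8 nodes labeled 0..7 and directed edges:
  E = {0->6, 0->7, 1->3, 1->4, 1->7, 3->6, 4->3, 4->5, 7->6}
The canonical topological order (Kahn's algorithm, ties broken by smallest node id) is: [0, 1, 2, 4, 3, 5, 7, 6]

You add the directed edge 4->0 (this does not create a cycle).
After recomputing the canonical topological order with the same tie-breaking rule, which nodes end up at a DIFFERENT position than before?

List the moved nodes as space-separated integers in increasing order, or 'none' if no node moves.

Answer: 0 1 2 4

Derivation:
Old toposort: [0, 1, 2, 4, 3, 5, 7, 6]
Added edge 4->0
Recompute Kahn (smallest-id tiebreak):
  initial in-degrees: [1, 0, 0, 2, 1, 1, 3, 2]
  ready (indeg=0): [1, 2]
  pop 1: indeg[3]->1; indeg[4]->0; indeg[7]->1 | ready=[2, 4] | order so far=[1]
  pop 2: no out-edges | ready=[4] | order so far=[1, 2]
  pop 4: indeg[0]->0; indeg[3]->0; indeg[5]->0 | ready=[0, 3, 5] | order so far=[1, 2, 4]
  pop 0: indeg[6]->2; indeg[7]->0 | ready=[3, 5, 7] | order so far=[1, 2, 4, 0]
  pop 3: indeg[6]->1 | ready=[5, 7] | order so far=[1, 2, 4, 0, 3]
  pop 5: no out-edges | ready=[7] | order so far=[1, 2, 4, 0, 3, 5]
  pop 7: indeg[6]->0 | ready=[6] | order so far=[1, 2, 4, 0, 3, 5, 7]
  pop 6: no out-edges | ready=[] | order so far=[1, 2, 4, 0, 3, 5, 7, 6]
New canonical toposort: [1, 2, 4, 0, 3, 5, 7, 6]
Compare positions:
  Node 0: index 0 -> 3 (moved)
  Node 1: index 1 -> 0 (moved)
  Node 2: index 2 -> 1 (moved)
  Node 3: index 4 -> 4 (same)
  Node 4: index 3 -> 2 (moved)
  Node 5: index 5 -> 5 (same)
  Node 6: index 7 -> 7 (same)
  Node 7: index 6 -> 6 (same)
Nodes that changed position: 0 1 2 4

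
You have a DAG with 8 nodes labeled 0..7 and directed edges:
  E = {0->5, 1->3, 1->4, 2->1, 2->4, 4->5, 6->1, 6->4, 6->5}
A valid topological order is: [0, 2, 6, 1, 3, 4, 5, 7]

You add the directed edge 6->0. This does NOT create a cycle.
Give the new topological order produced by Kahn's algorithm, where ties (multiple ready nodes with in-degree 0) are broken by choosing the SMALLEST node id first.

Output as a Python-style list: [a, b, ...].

Old toposort: [0, 2, 6, 1, 3, 4, 5, 7]
Added edge: 6->0
Position of 6 (2) > position of 0 (0). Must reorder: 6 must now come before 0.
Run Kahn's algorithm (break ties by smallest node id):
  initial in-degrees: [1, 2, 0, 1, 3, 3, 0, 0]
  ready (indeg=0): [2, 6, 7]
  pop 2: indeg[1]->1; indeg[4]->2 | ready=[6, 7] | order so far=[2]
  pop 6: indeg[0]->0; indeg[1]->0; indeg[4]->1; indeg[5]->2 | ready=[0, 1, 7] | order so far=[2, 6]
  pop 0: indeg[5]->1 | ready=[1, 7] | order so far=[2, 6, 0]
  pop 1: indeg[3]->0; indeg[4]->0 | ready=[3, 4, 7] | order so far=[2, 6, 0, 1]
  pop 3: no out-edges | ready=[4, 7] | order so far=[2, 6, 0, 1, 3]
  pop 4: indeg[5]->0 | ready=[5, 7] | order so far=[2, 6, 0, 1, 3, 4]
  pop 5: no out-edges | ready=[7] | order so far=[2, 6, 0, 1, 3, 4, 5]
  pop 7: no out-edges | ready=[] | order so far=[2, 6, 0, 1, 3, 4, 5, 7]
  Result: [2, 6, 0, 1, 3, 4, 5, 7]

Answer: [2, 6, 0, 1, 3, 4, 5, 7]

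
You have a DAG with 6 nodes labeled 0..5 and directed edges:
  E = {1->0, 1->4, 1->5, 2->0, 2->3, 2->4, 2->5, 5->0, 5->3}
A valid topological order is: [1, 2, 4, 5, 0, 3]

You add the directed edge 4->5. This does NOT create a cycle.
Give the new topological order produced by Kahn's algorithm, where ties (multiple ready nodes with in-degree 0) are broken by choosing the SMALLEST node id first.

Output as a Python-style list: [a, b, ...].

Answer: [1, 2, 4, 5, 0, 3]

Derivation:
Old toposort: [1, 2, 4, 5, 0, 3]
Added edge: 4->5
Position of 4 (2) < position of 5 (3). Old order still valid.
Run Kahn's algorithm (break ties by smallest node id):
  initial in-degrees: [3, 0, 0, 2, 2, 3]
  ready (indeg=0): [1, 2]
  pop 1: indeg[0]->2; indeg[4]->1; indeg[5]->2 | ready=[2] | order so far=[1]
  pop 2: indeg[0]->1; indeg[3]->1; indeg[4]->0; indeg[5]->1 | ready=[4] | order so far=[1, 2]
  pop 4: indeg[5]->0 | ready=[5] | order so far=[1, 2, 4]
  pop 5: indeg[0]->0; indeg[3]->0 | ready=[0, 3] | order so far=[1, 2, 4, 5]
  pop 0: no out-edges | ready=[3] | order so far=[1, 2, 4, 5, 0]
  pop 3: no out-edges | ready=[] | order so far=[1, 2, 4, 5, 0, 3]
  Result: [1, 2, 4, 5, 0, 3]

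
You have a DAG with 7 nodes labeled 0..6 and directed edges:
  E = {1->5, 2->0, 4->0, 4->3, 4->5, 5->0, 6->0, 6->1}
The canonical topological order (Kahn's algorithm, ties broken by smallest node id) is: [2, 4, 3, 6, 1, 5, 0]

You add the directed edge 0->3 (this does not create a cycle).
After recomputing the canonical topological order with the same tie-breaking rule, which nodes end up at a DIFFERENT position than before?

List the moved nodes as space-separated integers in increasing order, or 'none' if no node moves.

Answer: 0 1 3 5 6

Derivation:
Old toposort: [2, 4, 3, 6, 1, 5, 0]
Added edge 0->3
Recompute Kahn (smallest-id tiebreak):
  initial in-degrees: [4, 1, 0, 2, 0, 2, 0]
  ready (indeg=0): [2, 4, 6]
  pop 2: indeg[0]->3 | ready=[4, 6] | order so far=[2]
  pop 4: indeg[0]->2; indeg[3]->1; indeg[5]->1 | ready=[6] | order so far=[2, 4]
  pop 6: indeg[0]->1; indeg[1]->0 | ready=[1] | order so far=[2, 4, 6]
  pop 1: indeg[5]->0 | ready=[5] | order so far=[2, 4, 6, 1]
  pop 5: indeg[0]->0 | ready=[0] | order so far=[2, 4, 6, 1, 5]
  pop 0: indeg[3]->0 | ready=[3] | order so far=[2, 4, 6, 1, 5, 0]
  pop 3: no out-edges | ready=[] | order so far=[2, 4, 6, 1, 5, 0, 3]
New canonical toposort: [2, 4, 6, 1, 5, 0, 3]
Compare positions:
  Node 0: index 6 -> 5 (moved)
  Node 1: index 4 -> 3 (moved)
  Node 2: index 0 -> 0 (same)
  Node 3: index 2 -> 6 (moved)
  Node 4: index 1 -> 1 (same)
  Node 5: index 5 -> 4 (moved)
  Node 6: index 3 -> 2 (moved)
Nodes that changed position: 0 1 3 5 6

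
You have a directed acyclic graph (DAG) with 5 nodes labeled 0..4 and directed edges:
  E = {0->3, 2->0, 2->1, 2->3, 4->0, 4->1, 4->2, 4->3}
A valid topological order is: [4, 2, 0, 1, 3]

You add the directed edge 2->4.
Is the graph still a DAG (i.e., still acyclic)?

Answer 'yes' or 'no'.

Given toposort: [4, 2, 0, 1, 3]
Position of 2: index 1; position of 4: index 0
New edge 2->4: backward (u after v in old order)
Backward edge: old toposort is now invalid. Check if this creates a cycle.
Does 4 already reach 2? Reachable from 4: [0, 1, 2, 3, 4]. YES -> cycle!
Still a DAG? no

Answer: no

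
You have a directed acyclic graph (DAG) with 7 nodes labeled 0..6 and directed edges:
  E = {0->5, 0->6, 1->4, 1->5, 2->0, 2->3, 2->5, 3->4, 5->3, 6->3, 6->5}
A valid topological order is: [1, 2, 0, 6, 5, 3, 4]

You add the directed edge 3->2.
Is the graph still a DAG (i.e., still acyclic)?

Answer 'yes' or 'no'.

Answer: no

Derivation:
Given toposort: [1, 2, 0, 6, 5, 3, 4]
Position of 3: index 5; position of 2: index 1
New edge 3->2: backward (u after v in old order)
Backward edge: old toposort is now invalid. Check if this creates a cycle.
Does 2 already reach 3? Reachable from 2: [0, 2, 3, 4, 5, 6]. YES -> cycle!
Still a DAG? no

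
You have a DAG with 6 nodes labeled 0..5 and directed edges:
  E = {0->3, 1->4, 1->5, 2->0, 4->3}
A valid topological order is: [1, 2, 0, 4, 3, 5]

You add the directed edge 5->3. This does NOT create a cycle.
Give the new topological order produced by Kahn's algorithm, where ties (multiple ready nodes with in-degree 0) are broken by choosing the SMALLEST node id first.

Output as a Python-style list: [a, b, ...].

Old toposort: [1, 2, 0, 4, 3, 5]
Added edge: 5->3
Position of 5 (5) > position of 3 (4). Must reorder: 5 must now come before 3.
Run Kahn's algorithm (break ties by smallest node id):
  initial in-degrees: [1, 0, 0, 3, 1, 1]
  ready (indeg=0): [1, 2]
  pop 1: indeg[4]->0; indeg[5]->0 | ready=[2, 4, 5] | order so far=[1]
  pop 2: indeg[0]->0 | ready=[0, 4, 5] | order so far=[1, 2]
  pop 0: indeg[3]->2 | ready=[4, 5] | order so far=[1, 2, 0]
  pop 4: indeg[3]->1 | ready=[5] | order so far=[1, 2, 0, 4]
  pop 5: indeg[3]->0 | ready=[3] | order so far=[1, 2, 0, 4, 5]
  pop 3: no out-edges | ready=[] | order so far=[1, 2, 0, 4, 5, 3]
  Result: [1, 2, 0, 4, 5, 3]

Answer: [1, 2, 0, 4, 5, 3]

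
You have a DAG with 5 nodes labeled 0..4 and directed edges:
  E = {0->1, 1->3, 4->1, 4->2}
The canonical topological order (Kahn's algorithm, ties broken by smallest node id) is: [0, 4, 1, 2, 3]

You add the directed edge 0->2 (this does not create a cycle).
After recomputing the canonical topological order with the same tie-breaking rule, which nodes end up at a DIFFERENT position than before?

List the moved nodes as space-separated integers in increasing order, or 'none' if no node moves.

Old toposort: [0, 4, 1, 2, 3]
Added edge 0->2
Recompute Kahn (smallest-id tiebreak):
  initial in-degrees: [0, 2, 2, 1, 0]
  ready (indeg=0): [0, 4]
  pop 0: indeg[1]->1; indeg[2]->1 | ready=[4] | order so far=[0]
  pop 4: indeg[1]->0; indeg[2]->0 | ready=[1, 2] | order so far=[0, 4]
  pop 1: indeg[3]->0 | ready=[2, 3] | order so far=[0, 4, 1]
  pop 2: no out-edges | ready=[3] | order so far=[0, 4, 1, 2]
  pop 3: no out-edges | ready=[] | order so far=[0, 4, 1, 2, 3]
New canonical toposort: [0, 4, 1, 2, 3]
Compare positions:
  Node 0: index 0 -> 0 (same)
  Node 1: index 2 -> 2 (same)
  Node 2: index 3 -> 3 (same)
  Node 3: index 4 -> 4 (same)
  Node 4: index 1 -> 1 (same)
Nodes that changed position: none

Answer: none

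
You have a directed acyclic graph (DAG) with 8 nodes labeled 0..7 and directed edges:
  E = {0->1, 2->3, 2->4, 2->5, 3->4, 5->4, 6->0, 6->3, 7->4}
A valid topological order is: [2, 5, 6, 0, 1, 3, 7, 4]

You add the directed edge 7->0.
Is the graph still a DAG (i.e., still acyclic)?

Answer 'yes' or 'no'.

Given toposort: [2, 5, 6, 0, 1, 3, 7, 4]
Position of 7: index 6; position of 0: index 3
New edge 7->0: backward (u after v in old order)
Backward edge: old toposort is now invalid. Check if this creates a cycle.
Does 0 already reach 7? Reachable from 0: [0, 1]. NO -> still a DAG (reorder needed).
Still a DAG? yes

Answer: yes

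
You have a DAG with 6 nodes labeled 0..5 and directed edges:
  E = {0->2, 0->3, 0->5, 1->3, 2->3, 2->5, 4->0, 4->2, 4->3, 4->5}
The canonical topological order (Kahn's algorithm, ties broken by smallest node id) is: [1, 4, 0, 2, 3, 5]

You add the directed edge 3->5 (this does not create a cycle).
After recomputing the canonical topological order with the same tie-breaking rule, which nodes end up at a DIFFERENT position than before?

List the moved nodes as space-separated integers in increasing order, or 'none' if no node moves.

Old toposort: [1, 4, 0, 2, 3, 5]
Added edge 3->5
Recompute Kahn (smallest-id tiebreak):
  initial in-degrees: [1, 0, 2, 4, 0, 4]
  ready (indeg=0): [1, 4]
  pop 1: indeg[3]->3 | ready=[4] | order so far=[1]
  pop 4: indeg[0]->0; indeg[2]->1; indeg[3]->2; indeg[5]->3 | ready=[0] | order so far=[1, 4]
  pop 0: indeg[2]->0; indeg[3]->1; indeg[5]->2 | ready=[2] | order so far=[1, 4, 0]
  pop 2: indeg[3]->0; indeg[5]->1 | ready=[3] | order so far=[1, 4, 0, 2]
  pop 3: indeg[5]->0 | ready=[5] | order so far=[1, 4, 0, 2, 3]
  pop 5: no out-edges | ready=[] | order so far=[1, 4, 0, 2, 3, 5]
New canonical toposort: [1, 4, 0, 2, 3, 5]
Compare positions:
  Node 0: index 2 -> 2 (same)
  Node 1: index 0 -> 0 (same)
  Node 2: index 3 -> 3 (same)
  Node 3: index 4 -> 4 (same)
  Node 4: index 1 -> 1 (same)
  Node 5: index 5 -> 5 (same)
Nodes that changed position: none

Answer: none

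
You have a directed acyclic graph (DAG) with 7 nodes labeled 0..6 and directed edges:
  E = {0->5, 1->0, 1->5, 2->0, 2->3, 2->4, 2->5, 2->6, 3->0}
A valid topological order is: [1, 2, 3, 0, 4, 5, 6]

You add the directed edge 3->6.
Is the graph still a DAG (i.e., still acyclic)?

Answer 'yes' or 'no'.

Given toposort: [1, 2, 3, 0, 4, 5, 6]
Position of 3: index 2; position of 6: index 6
New edge 3->6: forward
Forward edge: respects the existing order. Still a DAG, same toposort still valid.
Still a DAG? yes

Answer: yes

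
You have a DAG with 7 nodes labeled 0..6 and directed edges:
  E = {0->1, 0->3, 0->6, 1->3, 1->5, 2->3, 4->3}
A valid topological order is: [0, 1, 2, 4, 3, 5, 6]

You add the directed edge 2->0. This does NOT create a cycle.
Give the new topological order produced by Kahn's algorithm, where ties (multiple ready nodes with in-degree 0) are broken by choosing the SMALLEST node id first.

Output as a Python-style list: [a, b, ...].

Old toposort: [0, 1, 2, 4, 3, 5, 6]
Added edge: 2->0
Position of 2 (2) > position of 0 (0). Must reorder: 2 must now come before 0.
Run Kahn's algorithm (break ties by smallest node id):
  initial in-degrees: [1, 1, 0, 4, 0, 1, 1]
  ready (indeg=0): [2, 4]
  pop 2: indeg[0]->0; indeg[3]->3 | ready=[0, 4] | order so far=[2]
  pop 0: indeg[1]->0; indeg[3]->2; indeg[6]->0 | ready=[1, 4, 6] | order so far=[2, 0]
  pop 1: indeg[3]->1; indeg[5]->0 | ready=[4, 5, 6] | order so far=[2, 0, 1]
  pop 4: indeg[3]->0 | ready=[3, 5, 6] | order so far=[2, 0, 1, 4]
  pop 3: no out-edges | ready=[5, 6] | order so far=[2, 0, 1, 4, 3]
  pop 5: no out-edges | ready=[6] | order so far=[2, 0, 1, 4, 3, 5]
  pop 6: no out-edges | ready=[] | order so far=[2, 0, 1, 4, 3, 5, 6]
  Result: [2, 0, 1, 4, 3, 5, 6]

Answer: [2, 0, 1, 4, 3, 5, 6]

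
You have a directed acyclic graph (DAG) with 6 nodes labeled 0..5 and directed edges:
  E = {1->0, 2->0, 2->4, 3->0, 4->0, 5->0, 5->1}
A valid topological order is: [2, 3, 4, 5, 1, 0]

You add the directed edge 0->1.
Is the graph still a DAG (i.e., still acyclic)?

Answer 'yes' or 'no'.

Answer: no

Derivation:
Given toposort: [2, 3, 4, 5, 1, 0]
Position of 0: index 5; position of 1: index 4
New edge 0->1: backward (u after v in old order)
Backward edge: old toposort is now invalid. Check if this creates a cycle.
Does 1 already reach 0? Reachable from 1: [0, 1]. YES -> cycle!
Still a DAG? no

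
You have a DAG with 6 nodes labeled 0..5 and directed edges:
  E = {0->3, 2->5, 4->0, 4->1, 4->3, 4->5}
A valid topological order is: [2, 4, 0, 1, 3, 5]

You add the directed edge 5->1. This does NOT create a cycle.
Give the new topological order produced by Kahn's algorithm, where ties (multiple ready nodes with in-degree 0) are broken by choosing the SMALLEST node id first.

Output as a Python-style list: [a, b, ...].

Answer: [2, 4, 0, 3, 5, 1]

Derivation:
Old toposort: [2, 4, 0, 1, 3, 5]
Added edge: 5->1
Position of 5 (5) > position of 1 (3). Must reorder: 5 must now come before 1.
Run Kahn's algorithm (break ties by smallest node id):
  initial in-degrees: [1, 2, 0, 2, 0, 2]
  ready (indeg=0): [2, 4]
  pop 2: indeg[5]->1 | ready=[4] | order so far=[2]
  pop 4: indeg[0]->0; indeg[1]->1; indeg[3]->1; indeg[5]->0 | ready=[0, 5] | order so far=[2, 4]
  pop 0: indeg[3]->0 | ready=[3, 5] | order so far=[2, 4, 0]
  pop 3: no out-edges | ready=[5] | order so far=[2, 4, 0, 3]
  pop 5: indeg[1]->0 | ready=[1] | order so far=[2, 4, 0, 3, 5]
  pop 1: no out-edges | ready=[] | order so far=[2, 4, 0, 3, 5, 1]
  Result: [2, 4, 0, 3, 5, 1]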